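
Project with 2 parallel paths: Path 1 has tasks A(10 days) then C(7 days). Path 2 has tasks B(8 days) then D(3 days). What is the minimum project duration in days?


Path 1 = 10 + 7 = 17 days
Path 2 = 8 + 3 = 11 days
Duration = max(17, 11) = 17 days

17 days


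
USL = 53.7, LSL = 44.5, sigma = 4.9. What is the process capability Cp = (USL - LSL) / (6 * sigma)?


Cp = (53.7 - 44.5) / (6 * 4.9)

0.31


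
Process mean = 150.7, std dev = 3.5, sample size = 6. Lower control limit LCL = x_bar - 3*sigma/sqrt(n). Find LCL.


LCL = 150.7 - 3 * 3.5 / sqrt(6)

146.41


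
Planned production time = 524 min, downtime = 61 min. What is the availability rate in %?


Formula: Availability = (Planned Time - Downtime) / Planned Time * 100
Uptime = 524 - 61 = 463 min
Availability = 463 / 524 * 100 = 88.4%

88.4%


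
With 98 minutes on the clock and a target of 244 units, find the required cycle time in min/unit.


Formula: CT = Available Time / Number of Units
CT = 98 min / 244 units
CT = 0.4 min/unit

0.4 min/unit


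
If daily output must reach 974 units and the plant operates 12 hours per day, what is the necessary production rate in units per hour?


Formula: Production Rate = Daily Demand / Available Hours
Rate = 974 units/day / 12 hours/day
Rate = 81.2 units/hour

81.2 units/hour


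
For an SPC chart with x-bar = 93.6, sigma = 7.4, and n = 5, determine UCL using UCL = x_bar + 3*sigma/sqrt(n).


UCL = 93.6 + 3 * 7.4 / sqrt(5)

103.53


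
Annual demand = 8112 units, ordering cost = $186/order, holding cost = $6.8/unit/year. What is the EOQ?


Formula: EOQ = sqrt(2 * D * S / H)
Numerator: 2 * 8112 * 186 = 3017664
2DS/H = 3017664 / 6.8 = 443774.1
EOQ = sqrt(443774.1) = 666.2 units

666.2 units


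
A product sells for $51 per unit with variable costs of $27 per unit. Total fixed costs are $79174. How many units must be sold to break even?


Formula: BEQ = Fixed Costs / (Price - Variable Cost)
Contribution margin = $51 - $27 = $24/unit
BEQ = ceil($79174 / $24/unit) = ceil(3298.92) = 3299 units

3299 units


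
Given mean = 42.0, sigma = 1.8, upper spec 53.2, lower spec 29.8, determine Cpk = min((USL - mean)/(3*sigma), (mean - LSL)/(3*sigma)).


Cpu = (53.2 - 42.0) / (3 * 1.8) = 2.07
Cpl = (42.0 - 29.8) / (3 * 1.8) = 2.26
Cpk = min(2.07, 2.26) = 2.07

2.07


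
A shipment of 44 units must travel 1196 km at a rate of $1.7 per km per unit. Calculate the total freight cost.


TC = dist * cost * units = 1196 * 1.7 * 44 = $89460.80

$89460.80


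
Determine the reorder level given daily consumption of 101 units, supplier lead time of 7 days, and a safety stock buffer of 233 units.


Formula: ROP = (Daily Demand * Lead Time) + Safety Stock
Demand during lead time = 101 * 7 = 707 units
ROP = 707 + 233 = 940 units

940 units


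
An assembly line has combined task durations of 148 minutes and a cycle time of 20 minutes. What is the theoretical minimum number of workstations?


Formula: N_min = ceil(Sum of Task Times / Cycle Time)
N_min = ceil(148 min / 20 min) = ceil(7.4)
N_min = 8 stations

8


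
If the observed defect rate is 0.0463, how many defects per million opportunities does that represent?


DPMO = defect_rate * 1000000 = 0.0463 * 1000000

46300


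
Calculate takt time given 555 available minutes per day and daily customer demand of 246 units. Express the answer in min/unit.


Formula: Takt Time = Available Production Time / Customer Demand
Takt = 555 min/day / 246 units/day
Takt = 2.26 min/unit

2.26 min/unit


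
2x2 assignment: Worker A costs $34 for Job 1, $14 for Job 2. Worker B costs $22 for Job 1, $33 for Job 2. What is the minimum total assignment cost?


Option 1: A->1 + B->2 = $34 + $33 = $67
Option 2: A->2 + B->1 = $14 + $22 = $36
Min cost = min($67, $36) = $36

$36


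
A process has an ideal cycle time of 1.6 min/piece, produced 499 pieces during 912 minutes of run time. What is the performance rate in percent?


Formula: Performance = (Ideal CT * Total Count) / Run Time * 100
Ideal output time = 1.6 * 499 = 798.4 min
Performance = 798.4 / 912 * 100 = 87.5%

87.5%


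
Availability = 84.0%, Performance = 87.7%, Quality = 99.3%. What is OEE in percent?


Formula: OEE = Availability * Performance * Quality / 10000
A * P = 84.0% * 87.7% / 100 = 73.67%
OEE = 73.67% * 99.3% / 100 = 73.2%

73.2%


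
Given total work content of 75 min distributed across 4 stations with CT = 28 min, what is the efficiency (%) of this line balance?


Formula: Efficiency = Sum of Task Times / (N_stations * CT) * 100
Total station capacity = 4 stations * 28 min = 112 min
Efficiency = 75 / 112 * 100 = 67.0%

67.0%


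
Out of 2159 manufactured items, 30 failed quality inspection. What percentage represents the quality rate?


Formula: Quality Rate = Good Pieces / Total Pieces * 100
Good pieces = 2159 - 30 = 2129
QR = 2129 / 2159 * 100 = 98.6%

98.6%


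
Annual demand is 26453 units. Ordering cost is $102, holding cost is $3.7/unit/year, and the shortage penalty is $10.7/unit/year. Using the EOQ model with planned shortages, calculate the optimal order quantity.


Formula: EOQ* = sqrt(2DS/H) * sqrt((H+P)/P)
Base EOQ = sqrt(2*26453*102/3.7) = 1207.68 units
Correction = sqrt((3.7+10.7)/10.7) = 1.16008
EOQ* = 1207.68 * 1.16008 = 1401.0 units

1401.0 units


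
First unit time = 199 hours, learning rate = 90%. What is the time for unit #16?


Formula: T_n = T_1 * (learning_rate)^(log2(n)) where learning_rate = rate/100
Doublings = log2(16) = 4
T_n = 199 * 0.9^4
T_n = 199 * 0.6561 = 130.6 hours

130.6 hours


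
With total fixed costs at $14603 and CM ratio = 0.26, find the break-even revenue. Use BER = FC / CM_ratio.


Formula: BER = Fixed Costs / Contribution Margin Ratio
BER = $14603 / 0.26
BER = $56165.38 (to the nearest cent)

$56165.38


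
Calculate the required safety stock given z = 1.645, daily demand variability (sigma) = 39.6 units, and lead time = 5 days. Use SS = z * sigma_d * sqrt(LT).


Formula: SS = z * sigma_d * sqrt(LT)
sqrt(LT) = sqrt(5) = 2.2361
SS = 1.645 * 39.6 * 2.2361
SS = 145.7 units

145.7 units


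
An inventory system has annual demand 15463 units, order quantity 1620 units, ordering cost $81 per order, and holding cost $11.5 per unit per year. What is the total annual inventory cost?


TC = 15463/1620 * 81 + 1620/2 * 11.5

$10088.15


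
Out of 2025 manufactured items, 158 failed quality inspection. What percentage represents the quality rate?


Formula: Quality Rate = Good Pieces / Total Pieces * 100
Good pieces = 2025 - 158 = 1867
QR = 1867 / 2025 * 100 = 92.2%

92.2%


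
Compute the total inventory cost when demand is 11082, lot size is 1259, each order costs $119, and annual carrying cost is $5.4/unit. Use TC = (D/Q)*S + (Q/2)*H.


TC = 11082/1259 * 119 + 1259/2 * 5.4

$4446.76


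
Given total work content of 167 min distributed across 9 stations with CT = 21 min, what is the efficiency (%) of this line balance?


Formula: Efficiency = Sum of Task Times / (N_stations * CT) * 100
Total station capacity = 9 stations * 21 min = 189 min
Efficiency = 167 / 189 * 100 = 88.4%

88.4%


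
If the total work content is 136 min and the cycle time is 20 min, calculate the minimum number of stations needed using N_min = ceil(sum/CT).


Formula: N_min = ceil(Sum of Task Times / Cycle Time)
N_min = ceil(136 min / 20 min) = ceil(6.8)
N_min = 7 stations

7


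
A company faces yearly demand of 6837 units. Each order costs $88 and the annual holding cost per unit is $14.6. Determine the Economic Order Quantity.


Formula: EOQ = sqrt(2 * D * S / H)
Numerator: 2 * 6837 * 88 = 1203312
2DS/H = 1203312 / 14.6 = 82418.6
EOQ = sqrt(82418.6) = 287.1 units

287.1 units


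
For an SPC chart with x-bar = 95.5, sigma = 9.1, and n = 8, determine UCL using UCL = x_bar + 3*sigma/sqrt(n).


UCL = 95.5 + 3 * 9.1 / sqrt(8)

105.15


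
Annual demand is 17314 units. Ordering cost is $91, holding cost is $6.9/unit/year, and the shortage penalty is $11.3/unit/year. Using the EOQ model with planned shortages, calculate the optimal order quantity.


Formula: EOQ* = sqrt(2DS/H) * sqrt((H+P)/P)
Base EOQ = sqrt(2*17314*91/6.9) = 675.79 units
Correction = sqrt((6.9+11.3)/11.3) = 1.2691
EOQ* = 675.79 * 1.2691 = 857.6 units

857.6 units


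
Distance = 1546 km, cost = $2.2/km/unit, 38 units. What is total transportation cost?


TC = dist * cost * units = 1546 * 2.2 * 38 = $129245.60

$129245.60


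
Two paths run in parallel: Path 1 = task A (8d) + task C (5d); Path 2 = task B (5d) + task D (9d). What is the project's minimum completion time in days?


Path 1 = 8 + 5 = 13 days
Path 2 = 5 + 9 = 14 days
Duration = max(13, 14) = 14 days

14 days


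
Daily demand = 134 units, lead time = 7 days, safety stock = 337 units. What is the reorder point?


Formula: ROP = (Daily Demand * Lead Time) + Safety Stock
Demand during lead time = 134 * 7 = 938 units
ROP = 938 + 337 = 1275 units

1275 units


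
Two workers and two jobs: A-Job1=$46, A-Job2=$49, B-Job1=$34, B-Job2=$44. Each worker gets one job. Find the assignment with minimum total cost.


Option 1: A->1 + B->2 = $46 + $44 = $90
Option 2: A->2 + B->1 = $49 + $34 = $83
Min cost = min($90, $83) = $83

$83


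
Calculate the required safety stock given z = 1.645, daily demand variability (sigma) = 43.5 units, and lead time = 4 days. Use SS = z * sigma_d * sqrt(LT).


Formula: SS = z * sigma_d * sqrt(LT)
sqrt(LT) = sqrt(4) = 2.0
SS = 1.645 * 43.5 * 2.0
SS = 143.1 units

143.1 units


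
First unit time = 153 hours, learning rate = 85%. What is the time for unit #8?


Formula: T_n = T_1 * (learning_rate)^(log2(n)) where learning_rate = rate/100
Doublings = log2(8) = 3
T_n = 153 * 0.85^3
T_n = 153 * 0.6141 = 94.0 hours

94.0 hours


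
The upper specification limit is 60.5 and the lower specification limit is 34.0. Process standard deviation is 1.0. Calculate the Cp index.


Cp = (60.5 - 34.0) / (6 * 1.0)

4.42


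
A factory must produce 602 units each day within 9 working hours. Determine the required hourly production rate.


Formula: Production Rate = Daily Demand / Available Hours
Rate = 602 units/day / 9 hours/day
Rate = 66.9 units/hour

66.9 units/hour


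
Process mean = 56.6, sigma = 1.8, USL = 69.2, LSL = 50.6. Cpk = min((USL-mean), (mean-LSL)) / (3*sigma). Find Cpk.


Cpu = (69.2 - 56.6) / (3 * 1.8) = 2.33
Cpl = (56.6 - 50.6) / (3 * 1.8) = 1.11
Cpk = min(2.33, 1.11) = 1.11

1.11


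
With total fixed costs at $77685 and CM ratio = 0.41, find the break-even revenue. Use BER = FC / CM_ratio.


Formula: BER = Fixed Costs / Contribution Margin Ratio
BER = $77685 / 0.41
BER = $189475.61 (to the nearest cent)

$189475.61


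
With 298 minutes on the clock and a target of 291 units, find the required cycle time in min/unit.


Formula: CT = Available Time / Number of Units
CT = 298 min / 291 units
CT = 1.02 min/unit

1.02 min/unit


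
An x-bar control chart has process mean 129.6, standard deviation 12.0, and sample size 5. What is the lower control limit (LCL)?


LCL = 129.6 - 3 * 12.0 / sqrt(5)

113.5


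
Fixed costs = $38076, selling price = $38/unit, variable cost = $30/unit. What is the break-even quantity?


Formula: BEQ = Fixed Costs / (Price - Variable Cost)
Contribution margin = $38 - $30 = $8/unit
BEQ = ceil($38076 / $8/unit) = ceil(4759.5) = 4760 units

4760 units


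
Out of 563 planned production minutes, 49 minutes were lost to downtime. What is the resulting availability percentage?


Formula: Availability = (Planned Time - Downtime) / Planned Time * 100
Uptime = 563 - 49 = 514 min
Availability = 514 / 563 * 100 = 91.3%

91.3%


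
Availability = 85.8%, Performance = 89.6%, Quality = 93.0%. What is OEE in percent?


Formula: OEE = Availability * Performance * Quality / 10000
A * P = 85.8% * 89.6% / 100 = 76.88%
OEE = 76.88% * 93.0% / 100 = 71.5%

71.5%


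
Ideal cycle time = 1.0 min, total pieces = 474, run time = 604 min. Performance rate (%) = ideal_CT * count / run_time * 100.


Formula: Performance = (Ideal CT * Total Count) / Run Time * 100
Ideal output time = 1.0 * 474 = 474.0 min
Performance = 474.0 / 604 * 100 = 78.5%

78.5%


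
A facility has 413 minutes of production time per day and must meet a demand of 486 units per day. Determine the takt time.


Formula: Takt Time = Available Production Time / Customer Demand
Takt = 413 min/day / 486 units/day
Takt = 0.85 min/unit

0.85 min/unit


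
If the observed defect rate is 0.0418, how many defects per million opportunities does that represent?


DPMO = defect_rate * 1000000 = 0.0418 * 1000000

41800


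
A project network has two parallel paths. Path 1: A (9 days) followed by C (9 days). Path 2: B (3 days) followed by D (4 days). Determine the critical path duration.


Path 1 = 9 + 9 = 18 days
Path 2 = 3 + 4 = 7 days
Duration = max(18, 7) = 18 days

18 days


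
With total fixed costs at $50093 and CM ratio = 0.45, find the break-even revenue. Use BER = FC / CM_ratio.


Formula: BER = Fixed Costs / Contribution Margin Ratio
BER = $50093 / 0.45
BER = $111317.78 (to the nearest cent)

$111317.78


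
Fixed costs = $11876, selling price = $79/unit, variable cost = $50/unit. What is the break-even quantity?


Formula: BEQ = Fixed Costs / (Price - Variable Cost)
Contribution margin = $79 - $50 = $29/unit
BEQ = ceil($11876 / $29/unit) = ceil(409.52) = 410 units

410 units


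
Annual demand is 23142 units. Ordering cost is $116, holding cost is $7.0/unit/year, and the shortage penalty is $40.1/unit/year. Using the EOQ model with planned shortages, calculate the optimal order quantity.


Formula: EOQ* = sqrt(2DS/H) * sqrt((H+P)/P)
Base EOQ = sqrt(2*23142*116/7.0) = 875.78 units
Correction = sqrt((7.0+40.1)/40.1) = 1.08377
EOQ* = 875.78 * 1.08377 = 949.1 units

949.1 units


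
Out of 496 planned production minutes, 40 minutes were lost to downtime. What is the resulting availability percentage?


Formula: Availability = (Planned Time - Downtime) / Planned Time * 100
Uptime = 496 - 40 = 456 min
Availability = 456 / 496 * 100 = 91.9%

91.9%


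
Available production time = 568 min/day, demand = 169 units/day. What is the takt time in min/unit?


Formula: Takt Time = Available Production Time / Customer Demand
Takt = 568 min/day / 169 units/day
Takt = 3.36 min/unit

3.36 min/unit


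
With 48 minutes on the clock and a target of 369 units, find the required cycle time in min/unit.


Formula: CT = Available Time / Number of Units
CT = 48 min / 369 units
CT = 0.13 min/unit

0.13 min/unit


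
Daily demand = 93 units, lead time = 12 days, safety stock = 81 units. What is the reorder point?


Formula: ROP = (Daily Demand * Lead Time) + Safety Stock
Demand during lead time = 93 * 12 = 1116 units
ROP = 1116 + 81 = 1197 units

1197 units


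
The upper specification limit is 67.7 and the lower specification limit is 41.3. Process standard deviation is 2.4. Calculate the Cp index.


Cp = (67.7 - 41.3) / (6 * 2.4)

1.83


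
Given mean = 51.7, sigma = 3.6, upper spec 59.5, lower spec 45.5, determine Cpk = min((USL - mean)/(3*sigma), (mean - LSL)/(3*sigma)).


Cpu = (59.5 - 51.7) / (3 * 3.6) = 0.72
Cpl = (51.7 - 45.5) / (3 * 3.6) = 0.57
Cpk = min(0.72, 0.57) = 0.57

0.57


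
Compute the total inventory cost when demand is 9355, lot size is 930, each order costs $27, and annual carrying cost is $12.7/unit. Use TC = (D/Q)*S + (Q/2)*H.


TC = 9355/930 * 27 + 930/2 * 12.7

$6177.10


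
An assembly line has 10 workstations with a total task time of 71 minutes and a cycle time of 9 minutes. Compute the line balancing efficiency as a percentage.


Formula: Efficiency = Sum of Task Times / (N_stations * CT) * 100
Total station capacity = 10 stations * 9 min = 90 min
Efficiency = 71 / 90 * 100 = 78.9%

78.9%


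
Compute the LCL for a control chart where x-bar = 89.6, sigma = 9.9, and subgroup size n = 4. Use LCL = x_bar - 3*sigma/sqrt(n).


LCL = 89.6 - 3 * 9.9 / sqrt(4)

74.75


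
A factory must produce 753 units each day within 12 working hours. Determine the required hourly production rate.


Formula: Production Rate = Daily Demand / Available Hours
Rate = 753 units/day / 12 hours/day
Rate = 62.8 units/hour

62.8 units/hour


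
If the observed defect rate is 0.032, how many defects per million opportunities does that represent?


DPMO = defect_rate * 1000000 = 0.032 * 1000000

32000


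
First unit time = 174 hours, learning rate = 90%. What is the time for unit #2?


Formula: T_n = T_1 * (learning_rate)^(log2(n)) where learning_rate = rate/100
Doublings = log2(2) = 1
T_n = 174 * 0.9^1
T_n = 174 * 0.9 = 156.6 hours

156.6 hours


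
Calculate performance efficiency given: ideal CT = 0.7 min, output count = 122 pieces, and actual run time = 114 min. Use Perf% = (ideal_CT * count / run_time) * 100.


Formula: Performance = (Ideal CT * Total Count) / Run Time * 100
Ideal output time = 0.7 * 122 = 85.4 min
Performance = 85.4 / 114 * 100 = 74.9%

74.9%


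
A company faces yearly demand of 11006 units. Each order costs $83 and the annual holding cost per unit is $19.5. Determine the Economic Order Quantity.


Formula: EOQ = sqrt(2 * D * S / H)
Numerator: 2 * 11006 * 83 = 1826996
2DS/H = 1826996 / 19.5 = 93692.1
EOQ = sqrt(93692.1) = 306.1 units

306.1 units


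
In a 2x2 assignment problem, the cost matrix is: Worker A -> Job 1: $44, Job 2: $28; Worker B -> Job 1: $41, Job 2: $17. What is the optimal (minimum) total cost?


Option 1: A->1 + B->2 = $44 + $17 = $61
Option 2: A->2 + B->1 = $28 + $41 = $69
Min cost = min($61, $69) = $61

$61


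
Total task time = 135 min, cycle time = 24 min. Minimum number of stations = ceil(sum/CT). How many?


Formula: N_min = ceil(Sum of Task Times / Cycle Time)
N_min = ceil(135 min / 24 min) = ceil(5.625)
N_min = 6 stations

6


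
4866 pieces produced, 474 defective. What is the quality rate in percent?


Formula: Quality Rate = Good Pieces / Total Pieces * 100
Good pieces = 4866 - 474 = 4392
QR = 4392 / 4866 * 100 = 90.3%

90.3%


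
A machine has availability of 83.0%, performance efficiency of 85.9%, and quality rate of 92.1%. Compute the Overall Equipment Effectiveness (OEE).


Formula: OEE = Availability * Performance * Quality / 10000
A * P = 83.0% * 85.9% / 100 = 71.3%
OEE = 71.3% * 92.1% / 100 = 65.7%

65.7%


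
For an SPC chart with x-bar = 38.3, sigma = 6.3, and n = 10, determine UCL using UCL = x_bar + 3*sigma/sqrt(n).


UCL = 38.3 + 3 * 6.3 / sqrt(10)

44.28


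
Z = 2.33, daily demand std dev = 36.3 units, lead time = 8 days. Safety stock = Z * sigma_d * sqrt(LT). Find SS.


Formula: SS = z * sigma_d * sqrt(LT)
sqrt(LT) = sqrt(8) = 2.8284
SS = 2.33 * 36.3 * 2.8284
SS = 239.2 units

239.2 units


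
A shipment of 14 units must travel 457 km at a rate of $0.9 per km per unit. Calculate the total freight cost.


TC = dist * cost * units = 457 * 0.9 * 14 = $5758.20

$5758.20


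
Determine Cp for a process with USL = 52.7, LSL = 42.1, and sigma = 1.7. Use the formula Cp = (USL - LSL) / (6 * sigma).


Cp = (52.7 - 42.1) / (6 * 1.7)

1.04


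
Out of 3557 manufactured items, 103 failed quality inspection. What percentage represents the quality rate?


Formula: Quality Rate = Good Pieces / Total Pieces * 100
Good pieces = 3557 - 103 = 3454
QR = 3454 / 3557 * 100 = 97.1%

97.1%


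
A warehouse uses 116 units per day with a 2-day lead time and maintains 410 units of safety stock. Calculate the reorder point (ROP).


Formula: ROP = (Daily Demand * Lead Time) + Safety Stock
Demand during lead time = 116 * 2 = 232 units
ROP = 232 + 410 = 642 units

642 units


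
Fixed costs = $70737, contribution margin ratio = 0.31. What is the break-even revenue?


Formula: BER = Fixed Costs / Contribution Margin Ratio
BER = $70737 / 0.31
BER = $228183.87 (to the nearest cent)

$228183.87


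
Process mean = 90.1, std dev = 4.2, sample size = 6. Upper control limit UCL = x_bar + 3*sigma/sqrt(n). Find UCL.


UCL = 90.1 + 3 * 4.2 / sqrt(6)

95.24


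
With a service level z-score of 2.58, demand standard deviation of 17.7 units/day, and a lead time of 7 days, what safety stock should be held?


Formula: SS = z * sigma_d * sqrt(LT)
sqrt(LT) = sqrt(7) = 2.6458
SS = 2.58 * 17.7 * 2.6458
SS = 120.8 units

120.8 units


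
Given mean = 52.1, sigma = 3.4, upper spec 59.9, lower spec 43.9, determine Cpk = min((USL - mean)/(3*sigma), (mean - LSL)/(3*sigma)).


Cpu = (59.9 - 52.1) / (3 * 3.4) = 0.76
Cpl = (52.1 - 43.9) / (3 * 3.4) = 0.8
Cpk = min(0.76, 0.8) = 0.76

0.76


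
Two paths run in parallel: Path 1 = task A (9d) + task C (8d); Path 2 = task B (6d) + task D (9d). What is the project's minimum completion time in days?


Path 1 = 9 + 8 = 17 days
Path 2 = 6 + 9 = 15 days
Duration = max(17, 15) = 17 days

17 days


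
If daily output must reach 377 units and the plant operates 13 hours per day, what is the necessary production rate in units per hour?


Formula: Production Rate = Daily Demand / Available Hours
Rate = 377 units/day / 13 hours/day
Rate = 29.0 units/hour

29.0 units/hour


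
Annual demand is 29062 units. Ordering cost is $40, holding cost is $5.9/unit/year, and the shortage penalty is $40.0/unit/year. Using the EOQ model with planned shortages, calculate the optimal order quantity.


Formula: EOQ* = sqrt(2DS/H) * sqrt((H+P)/P)
Base EOQ = sqrt(2*29062*40/5.9) = 627.74 units
Correction = sqrt((5.9+40.0)/40.0) = 1.07121
EOQ* = 627.74 * 1.07121 = 672.4 units

672.4 units


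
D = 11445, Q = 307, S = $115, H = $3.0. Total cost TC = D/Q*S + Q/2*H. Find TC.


TC = 11445/307 * 115 + 307/2 * 3.0

$4747.71


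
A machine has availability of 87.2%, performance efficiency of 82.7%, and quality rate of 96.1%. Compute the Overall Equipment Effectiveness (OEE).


Formula: OEE = Availability * Performance * Quality / 10000
A * P = 87.2% * 82.7% / 100 = 72.11%
OEE = 72.11% * 96.1% / 100 = 69.3%

69.3%


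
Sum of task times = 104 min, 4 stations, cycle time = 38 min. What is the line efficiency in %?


Formula: Efficiency = Sum of Task Times / (N_stations * CT) * 100
Total station capacity = 4 stations * 38 min = 152 min
Efficiency = 104 / 152 * 100 = 68.4%

68.4%


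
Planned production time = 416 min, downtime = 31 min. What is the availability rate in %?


Formula: Availability = (Planned Time - Downtime) / Planned Time * 100
Uptime = 416 - 31 = 385 min
Availability = 385 / 416 * 100 = 92.5%

92.5%


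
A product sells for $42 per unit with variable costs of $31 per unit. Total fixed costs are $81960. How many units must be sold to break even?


Formula: BEQ = Fixed Costs / (Price - Variable Cost)
Contribution margin = $42 - $31 = $11/unit
BEQ = ceil($81960 / $11/unit) = ceil(7450.91) = 7451 units

7451 units


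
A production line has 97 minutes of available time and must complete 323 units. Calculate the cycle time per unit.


Formula: CT = Available Time / Number of Units
CT = 97 min / 323 units
CT = 0.3 min/unit

0.3 min/unit


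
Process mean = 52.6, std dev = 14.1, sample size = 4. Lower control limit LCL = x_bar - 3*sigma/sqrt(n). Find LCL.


LCL = 52.6 - 3 * 14.1 / sqrt(4)

31.45


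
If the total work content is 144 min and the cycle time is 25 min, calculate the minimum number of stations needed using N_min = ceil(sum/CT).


Formula: N_min = ceil(Sum of Task Times / Cycle Time)
N_min = ceil(144 min / 25 min) = ceil(5.76)
N_min = 6 stations

6


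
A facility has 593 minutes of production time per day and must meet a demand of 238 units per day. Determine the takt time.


Formula: Takt Time = Available Production Time / Customer Demand
Takt = 593 min/day / 238 units/day
Takt = 2.49 min/unit

2.49 min/unit


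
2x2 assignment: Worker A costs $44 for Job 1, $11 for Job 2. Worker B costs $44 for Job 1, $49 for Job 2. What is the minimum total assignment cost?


Option 1: A->1 + B->2 = $44 + $49 = $93
Option 2: A->2 + B->1 = $11 + $44 = $55
Min cost = min($93, $55) = $55

$55


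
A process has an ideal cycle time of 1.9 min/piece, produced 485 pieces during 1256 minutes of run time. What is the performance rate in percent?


Formula: Performance = (Ideal CT * Total Count) / Run Time * 100
Ideal output time = 1.9 * 485 = 921.5 min
Performance = 921.5 / 1256 * 100 = 73.4%

73.4%


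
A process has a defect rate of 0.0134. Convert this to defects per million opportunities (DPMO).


DPMO = defect_rate * 1000000 = 0.0134 * 1000000

13400


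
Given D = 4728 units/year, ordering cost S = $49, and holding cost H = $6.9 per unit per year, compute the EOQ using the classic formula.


Formula: EOQ = sqrt(2 * D * S / H)
Numerator: 2 * 4728 * 49 = 463344
2DS/H = 463344 / 6.9 = 67151.3
EOQ = sqrt(67151.3) = 259.1 units

259.1 units


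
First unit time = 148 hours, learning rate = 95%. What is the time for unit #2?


Formula: T_n = T_1 * (learning_rate)^(log2(n)) where learning_rate = rate/100
Doublings = log2(2) = 1
T_n = 148 * 0.95^1
T_n = 148 * 0.95 = 140.6 hours

140.6 hours


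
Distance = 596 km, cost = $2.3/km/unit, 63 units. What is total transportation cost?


TC = dist * cost * units = 596 * 2.3 * 63 = $86360.40

$86360.40


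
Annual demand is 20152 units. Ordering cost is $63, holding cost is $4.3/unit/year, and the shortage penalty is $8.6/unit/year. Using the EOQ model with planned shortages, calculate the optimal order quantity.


Formula: EOQ* = sqrt(2DS/H) * sqrt((H+P)/P)
Base EOQ = sqrt(2*20152*63/4.3) = 768.44 units
Correction = sqrt((4.3+8.6)/8.6) = 1.22474
EOQ* = 768.44 * 1.22474 = 941.1 units

941.1 units


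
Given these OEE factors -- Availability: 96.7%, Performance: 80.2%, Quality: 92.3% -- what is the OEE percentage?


Formula: OEE = Availability * Performance * Quality / 10000
A * P = 96.7% * 80.2% / 100 = 77.55%
OEE = 77.55% * 92.3% / 100 = 71.6%

71.6%


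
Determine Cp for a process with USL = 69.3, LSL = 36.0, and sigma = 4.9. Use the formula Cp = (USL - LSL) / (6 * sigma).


Cp = (69.3 - 36.0) / (6 * 4.9)

1.13


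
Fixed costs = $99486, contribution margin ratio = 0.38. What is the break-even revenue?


Formula: BER = Fixed Costs / Contribution Margin Ratio
BER = $99486 / 0.38
BER = $261805.26 (to the nearest cent)

$261805.26


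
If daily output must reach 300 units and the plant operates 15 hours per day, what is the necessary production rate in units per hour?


Formula: Production Rate = Daily Demand / Available Hours
Rate = 300 units/day / 15 hours/day
Rate = 20.0 units/hour

20.0 units/hour


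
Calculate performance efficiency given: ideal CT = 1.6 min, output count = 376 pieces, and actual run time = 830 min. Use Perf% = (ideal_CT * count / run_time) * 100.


Formula: Performance = (Ideal CT * Total Count) / Run Time * 100
Ideal output time = 1.6 * 376 = 601.6 min
Performance = 601.6 / 830 * 100 = 72.5%

72.5%


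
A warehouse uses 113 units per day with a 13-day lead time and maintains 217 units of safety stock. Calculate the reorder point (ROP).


Formula: ROP = (Daily Demand * Lead Time) + Safety Stock
Demand during lead time = 113 * 13 = 1469 units
ROP = 1469 + 217 = 1686 units

1686 units


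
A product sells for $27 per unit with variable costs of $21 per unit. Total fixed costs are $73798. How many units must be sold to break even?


Formula: BEQ = Fixed Costs / (Price - Variable Cost)
Contribution margin = $27 - $21 = $6/unit
BEQ = ceil($73798 / $6/unit) = ceil(12299.67) = 12300 units

12300 units


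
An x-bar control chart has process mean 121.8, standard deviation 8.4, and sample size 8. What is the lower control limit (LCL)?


LCL = 121.8 - 3 * 8.4 / sqrt(8)

112.89


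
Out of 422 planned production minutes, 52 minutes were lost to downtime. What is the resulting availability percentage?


Formula: Availability = (Planned Time - Downtime) / Planned Time * 100
Uptime = 422 - 52 = 370 min
Availability = 370 / 422 * 100 = 87.7%

87.7%


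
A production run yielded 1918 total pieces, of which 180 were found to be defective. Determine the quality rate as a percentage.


Formula: Quality Rate = Good Pieces / Total Pieces * 100
Good pieces = 1918 - 180 = 1738
QR = 1738 / 1918 * 100 = 90.6%

90.6%


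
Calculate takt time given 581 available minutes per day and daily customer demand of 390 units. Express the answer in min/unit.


Formula: Takt Time = Available Production Time / Customer Demand
Takt = 581 min/day / 390 units/day
Takt = 1.49 min/unit

1.49 min/unit


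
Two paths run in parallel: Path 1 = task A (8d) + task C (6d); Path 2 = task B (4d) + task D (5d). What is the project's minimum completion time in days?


Path 1 = 8 + 6 = 14 days
Path 2 = 4 + 5 = 9 days
Duration = max(14, 9) = 14 days

14 days


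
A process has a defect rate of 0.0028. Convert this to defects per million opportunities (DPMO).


DPMO = defect_rate * 1000000 = 0.0028 * 1000000

2800


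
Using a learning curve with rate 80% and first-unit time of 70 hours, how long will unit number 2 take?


Formula: T_n = T_1 * (learning_rate)^(log2(n)) where learning_rate = rate/100
Doublings = log2(2) = 1
T_n = 70 * 0.8^1
T_n = 70 * 0.8 = 56.0 hours

56.0 hours


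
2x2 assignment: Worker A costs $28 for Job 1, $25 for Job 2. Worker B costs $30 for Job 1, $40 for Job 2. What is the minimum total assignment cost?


Option 1: A->1 + B->2 = $28 + $40 = $68
Option 2: A->2 + B->1 = $25 + $30 = $55
Min cost = min($68, $55) = $55

$55


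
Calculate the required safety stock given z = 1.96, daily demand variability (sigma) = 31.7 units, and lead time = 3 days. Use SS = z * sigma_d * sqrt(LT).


Formula: SS = z * sigma_d * sqrt(LT)
sqrt(LT) = sqrt(3) = 1.7321
SS = 1.96 * 31.7 * 1.7321
SS = 107.6 units

107.6 units


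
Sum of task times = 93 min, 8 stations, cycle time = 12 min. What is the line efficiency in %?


Formula: Efficiency = Sum of Task Times / (N_stations * CT) * 100
Total station capacity = 8 stations * 12 min = 96 min
Efficiency = 93 / 96 * 100 = 96.9%

96.9%


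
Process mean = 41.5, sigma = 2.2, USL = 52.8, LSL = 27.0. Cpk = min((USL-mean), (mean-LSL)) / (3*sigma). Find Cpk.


Cpu = (52.8 - 41.5) / (3 * 2.2) = 1.71
Cpl = (41.5 - 27.0) / (3 * 2.2) = 2.2
Cpk = min(1.71, 2.2) = 1.71

1.71


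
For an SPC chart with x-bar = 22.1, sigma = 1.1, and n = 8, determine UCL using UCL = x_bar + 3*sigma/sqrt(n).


UCL = 22.1 + 3 * 1.1 / sqrt(8)

23.27


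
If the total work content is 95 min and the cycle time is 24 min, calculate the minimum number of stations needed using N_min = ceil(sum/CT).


Formula: N_min = ceil(Sum of Task Times / Cycle Time)
N_min = ceil(95 min / 24 min) = ceil(3.9583)
N_min = 4 stations

4


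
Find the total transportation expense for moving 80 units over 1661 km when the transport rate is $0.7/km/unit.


TC = dist * cost * units = 1661 * 0.7 * 80 = $93016.00

$93016.00


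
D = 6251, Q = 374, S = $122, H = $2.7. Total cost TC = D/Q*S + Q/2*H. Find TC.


TC = 6251/374 * 122 + 374/2 * 2.7

$2544.00


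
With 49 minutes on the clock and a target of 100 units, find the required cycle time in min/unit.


Formula: CT = Available Time / Number of Units
CT = 49 min / 100 units
CT = 0.49 min/unit

0.49 min/unit


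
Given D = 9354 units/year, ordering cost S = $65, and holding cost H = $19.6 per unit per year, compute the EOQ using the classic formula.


Formula: EOQ = sqrt(2 * D * S / H)
Numerator: 2 * 9354 * 65 = 1216020
2DS/H = 1216020 / 19.6 = 62041.8
EOQ = sqrt(62041.8) = 249.1 units

249.1 units


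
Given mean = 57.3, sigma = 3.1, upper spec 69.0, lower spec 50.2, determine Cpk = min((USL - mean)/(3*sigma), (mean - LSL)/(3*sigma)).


Cpu = (69.0 - 57.3) / (3 * 3.1) = 1.26
Cpl = (57.3 - 50.2) / (3 * 3.1) = 0.76
Cpk = min(1.26, 0.76) = 0.76

0.76


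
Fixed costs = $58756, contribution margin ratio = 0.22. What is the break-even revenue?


Formula: BER = Fixed Costs / Contribution Margin Ratio
BER = $58756 / 0.22
BER = $267072.73 (to the nearest cent)

$267072.73


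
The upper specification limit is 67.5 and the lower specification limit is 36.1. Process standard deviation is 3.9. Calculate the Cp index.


Cp = (67.5 - 36.1) / (6 * 3.9)

1.34


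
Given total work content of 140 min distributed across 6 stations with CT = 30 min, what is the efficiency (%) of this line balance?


Formula: Efficiency = Sum of Task Times / (N_stations * CT) * 100
Total station capacity = 6 stations * 30 min = 180 min
Efficiency = 140 / 180 * 100 = 77.8%

77.8%


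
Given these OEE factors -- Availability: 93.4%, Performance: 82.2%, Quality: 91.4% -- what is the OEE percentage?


Formula: OEE = Availability * Performance * Quality / 10000
A * P = 93.4% * 82.2% / 100 = 76.77%
OEE = 76.77% * 91.4% / 100 = 70.2%

70.2%


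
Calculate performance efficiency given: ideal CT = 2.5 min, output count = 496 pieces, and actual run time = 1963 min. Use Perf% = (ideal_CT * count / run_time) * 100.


Formula: Performance = (Ideal CT * Total Count) / Run Time * 100
Ideal output time = 2.5 * 496 = 1240.0 min
Performance = 1240.0 / 1963 * 100 = 63.2%

63.2%


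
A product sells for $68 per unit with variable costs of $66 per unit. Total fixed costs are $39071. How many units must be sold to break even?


Formula: BEQ = Fixed Costs / (Price - Variable Cost)
Contribution margin = $68 - $66 = $2/unit
BEQ = ceil($39071 / $2/unit) = ceil(19535.5) = 19536 units

19536 units


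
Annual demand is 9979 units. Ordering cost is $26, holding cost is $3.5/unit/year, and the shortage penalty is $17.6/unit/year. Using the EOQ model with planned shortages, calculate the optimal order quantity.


Formula: EOQ* = sqrt(2DS/H) * sqrt((H+P)/P)
Base EOQ = sqrt(2*9979*26/3.5) = 385.04 units
Correction = sqrt((3.5+17.6)/17.6) = 1.09493
EOQ* = 385.04 * 1.09493 = 421.6 units

421.6 units


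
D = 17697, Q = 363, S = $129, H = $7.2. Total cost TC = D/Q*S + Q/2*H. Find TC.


TC = 17697/363 * 129 + 363/2 * 7.2

$7595.82


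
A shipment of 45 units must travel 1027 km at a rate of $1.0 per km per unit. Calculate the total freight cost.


TC = dist * cost * units = 1027 * 1.0 * 45 = $46215.00

$46215.00


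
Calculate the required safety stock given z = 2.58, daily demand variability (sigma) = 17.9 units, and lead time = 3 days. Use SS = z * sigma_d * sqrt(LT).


Formula: SS = z * sigma_d * sqrt(LT)
sqrt(LT) = sqrt(3) = 1.7321
SS = 2.58 * 17.9 * 1.7321
SS = 80.0 units

80.0 units


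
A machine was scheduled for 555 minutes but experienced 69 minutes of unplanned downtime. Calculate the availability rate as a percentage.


Formula: Availability = (Planned Time - Downtime) / Planned Time * 100
Uptime = 555 - 69 = 486 min
Availability = 486 / 555 * 100 = 87.6%

87.6%


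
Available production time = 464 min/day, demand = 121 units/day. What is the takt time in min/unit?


Formula: Takt Time = Available Production Time / Customer Demand
Takt = 464 min/day / 121 units/day
Takt = 3.83 min/unit

3.83 min/unit


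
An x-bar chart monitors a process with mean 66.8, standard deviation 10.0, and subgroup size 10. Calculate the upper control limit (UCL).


UCL = 66.8 + 3 * 10.0 / sqrt(10)

76.29


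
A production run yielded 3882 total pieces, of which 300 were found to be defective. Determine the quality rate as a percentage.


Formula: Quality Rate = Good Pieces / Total Pieces * 100
Good pieces = 3882 - 300 = 3582
QR = 3582 / 3882 * 100 = 92.3%

92.3%


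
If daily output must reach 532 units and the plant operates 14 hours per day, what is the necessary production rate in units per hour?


Formula: Production Rate = Daily Demand / Available Hours
Rate = 532 units/day / 14 hours/day
Rate = 38.0 units/hour

38.0 units/hour


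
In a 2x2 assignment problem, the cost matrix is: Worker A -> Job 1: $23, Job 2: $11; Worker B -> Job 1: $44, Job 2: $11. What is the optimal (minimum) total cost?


Option 1: A->1 + B->2 = $23 + $11 = $34
Option 2: A->2 + B->1 = $11 + $44 = $55
Min cost = min($34, $55) = $34

$34


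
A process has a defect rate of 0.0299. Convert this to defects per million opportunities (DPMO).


DPMO = defect_rate * 1000000 = 0.0299 * 1000000

29900


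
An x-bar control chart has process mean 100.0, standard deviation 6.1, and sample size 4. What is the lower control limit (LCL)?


LCL = 100.0 - 3 * 6.1 / sqrt(4)

90.85


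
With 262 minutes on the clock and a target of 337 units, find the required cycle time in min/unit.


Formula: CT = Available Time / Number of Units
CT = 262 min / 337 units
CT = 0.78 min/unit

0.78 min/unit


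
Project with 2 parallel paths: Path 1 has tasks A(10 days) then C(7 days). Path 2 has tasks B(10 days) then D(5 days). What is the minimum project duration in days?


Path 1 = 10 + 7 = 17 days
Path 2 = 10 + 5 = 15 days
Duration = max(17, 15) = 17 days

17 days


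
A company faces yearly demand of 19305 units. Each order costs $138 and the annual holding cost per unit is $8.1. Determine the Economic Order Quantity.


Formula: EOQ = sqrt(2 * D * S / H)
Numerator: 2 * 19305 * 138 = 5328180
2DS/H = 5328180 / 8.1 = 657800.0
EOQ = sqrt(657800.0) = 811.0 units

811.0 units


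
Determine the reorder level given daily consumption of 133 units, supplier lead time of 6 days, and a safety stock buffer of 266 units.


Formula: ROP = (Daily Demand * Lead Time) + Safety Stock
Demand during lead time = 133 * 6 = 798 units
ROP = 798 + 266 = 1064 units

1064 units


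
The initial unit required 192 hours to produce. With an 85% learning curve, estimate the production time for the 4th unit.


Formula: T_n = T_1 * (learning_rate)^(log2(n)) where learning_rate = rate/100
Doublings = log2(4) = 2
T_n = 192 * 0.85^2
T_n = 192 * 0.7225 = 138.7 hours

138.7 hours


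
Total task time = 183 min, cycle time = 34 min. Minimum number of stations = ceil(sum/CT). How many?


Formula: N_min = ceil(Sum of Task Times / Cycle Time)
N_min = ceil(183 min / 34 min) = ceil(5.3824)
N_min = 6 stations

6


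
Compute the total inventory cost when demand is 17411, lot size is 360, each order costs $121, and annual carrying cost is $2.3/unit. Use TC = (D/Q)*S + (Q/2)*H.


TC = 17411/360 * 121 + 360/2 * 2.3

$6266.03


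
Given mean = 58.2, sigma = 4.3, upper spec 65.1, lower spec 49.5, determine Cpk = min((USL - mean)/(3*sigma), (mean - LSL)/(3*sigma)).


Cpu = (65.1 - 58.2) / (3 * 4.3) = 0.53
Cpl = (58.2 - 49.5) / (3 * 4.3) = 0.67
Cpk = min(0.53, 0.67) = 0.53

0.53


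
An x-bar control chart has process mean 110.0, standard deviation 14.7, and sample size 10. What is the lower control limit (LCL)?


LCL = 110.0 - 3 * 14.7 / sqrt(10)

96.05


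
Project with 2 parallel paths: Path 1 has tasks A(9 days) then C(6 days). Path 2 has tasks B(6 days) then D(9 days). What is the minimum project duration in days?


Path 1 = 9 + 6 = 15 days
Path 2 = 6 + 9 = 15 days
Duration = max(15, 15) = 15 days

15 days


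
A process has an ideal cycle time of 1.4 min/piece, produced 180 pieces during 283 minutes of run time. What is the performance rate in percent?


Formula: Performance = (Ideal CT * Total Count) / Run Time * 100
Ideal output time = 1.4 * 180 = 252.0 min
Performance = 252.0 / 283 * 100 = 89.0%

89.0%


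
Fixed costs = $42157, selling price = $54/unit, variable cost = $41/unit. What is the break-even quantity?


Formula: BEQ = Fixed Costs / (Price - Variable Cost)
Contribution margin = $54 - $41 = $13/unit
BEQ = ceil($42157 / $13/unit) = ceil(3242.85) = 3243 units

3243 units


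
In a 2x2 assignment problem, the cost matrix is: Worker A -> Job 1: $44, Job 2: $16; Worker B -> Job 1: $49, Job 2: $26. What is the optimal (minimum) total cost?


Option 1: A->1 + B->2 = $44 + $26 = $70
Option 2: A->2 + B->1 = $16 + $49 = $65
Min cost = min($70, $65) = $65

$65
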